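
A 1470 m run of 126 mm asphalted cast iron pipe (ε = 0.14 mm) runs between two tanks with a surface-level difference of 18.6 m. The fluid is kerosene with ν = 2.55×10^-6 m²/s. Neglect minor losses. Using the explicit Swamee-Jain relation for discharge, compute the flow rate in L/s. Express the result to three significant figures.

Swamee-Jain (Type II): Q = -0.965·√(gD⁵h_f/L)·ln[ε/(3.7D) + √(3.17ν²L/(gD³h_f))]
√(gD⁵h_f/L) = √(9.81·0.126⁵·18.6/1470) = 0.001985
ε/(3.7D) = 3.00×10^-4; √(3.17ν²L/(gD³h_f)) = 2.88×10^-4
Q = -0.965·0.001985·ln(5.884×10^-4) = 0.01425 m³/s
Check: V = 1.14 m/s, Re = 5.65×10^4, f = 0.02413, h_f = 18.7 m ≈ 18.6 m ✓

Q ≈ 14.3 L/s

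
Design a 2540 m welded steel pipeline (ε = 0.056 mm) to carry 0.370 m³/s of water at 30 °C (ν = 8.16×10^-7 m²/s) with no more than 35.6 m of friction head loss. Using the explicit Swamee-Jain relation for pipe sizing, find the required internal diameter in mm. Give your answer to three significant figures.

Swamee-Jain (Type III): D = 0.66·[ε^1.25·(LQ²/(gh_f))^4.75 + ν·Q^9.4·(L/(gh_f))^5.2]^0.04
LQ²/(gh_f) = 0.9957; L/(gh_f) = 7.273
Term 1 = ε^1.25·(…)^4.75 = 4.75×10^-6; Term 2 = ν·Q^9.4·(…)^5.2 = 2.16×10^-6
D = 0.66·(4.75×10^-6 + 2.16×10^-6)^0.04 = 0.4103 m = 410 mm
Check: V = 2.80 m/s, Re = 1.41×10^6, f = 0.01371, h_f = 33.9 m ≈ 35.6 m ✓

D ≈ 410 mm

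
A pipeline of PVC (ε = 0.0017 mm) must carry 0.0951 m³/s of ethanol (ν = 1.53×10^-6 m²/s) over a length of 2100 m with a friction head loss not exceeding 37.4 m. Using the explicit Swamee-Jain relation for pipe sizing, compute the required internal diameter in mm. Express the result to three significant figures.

D ≈ 229 mm

Swamee-Jain (Type III): D = 0.66·[ε^1.25·(LQ²/(gh_f))^4.75 + ν·Q^9.4·(L/(gh_f))^5.2]^0.04
LQ²/(gh_f) = 0.05177; L/(gh_f) = 5.724
Term 1 = ε^1.25·(…)^4.75 = 4.78×10^-14; Term 2 = ν·Q^9.4·(…)^5.2 = 3.31×10^-12
D = 0.66·(4.78×10^-14 + 3.31×10^-12)^0.04 = 0.2294 m = 229 mm
Check: V = 2.30 m/s, Re = 3.45×10^5, f = 0.01410, h_f = 34.8 m ≈ 37.4 m ✓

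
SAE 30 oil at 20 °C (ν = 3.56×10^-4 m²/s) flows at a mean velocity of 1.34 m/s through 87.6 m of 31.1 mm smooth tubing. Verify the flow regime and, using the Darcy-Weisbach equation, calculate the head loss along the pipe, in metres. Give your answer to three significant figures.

Re = VD/ν = 1.34·0.03110/3.56×10^-4 = 117 → laminar (Re < 2300)
f = 64/Re = 0.5467
h_f = f(L/D)V²/(2g) = 0.5467·(87.6/0.03110)·1.34²/(2·9.81) = 140.9 m

h_f ≈ 141 m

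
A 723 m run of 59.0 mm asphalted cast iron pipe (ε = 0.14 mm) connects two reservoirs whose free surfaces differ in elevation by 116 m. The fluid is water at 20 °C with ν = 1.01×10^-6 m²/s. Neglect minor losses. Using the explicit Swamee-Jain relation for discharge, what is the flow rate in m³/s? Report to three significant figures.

Swamee-Jain (Type II): Q = -0.965·√(gD⁵h_f/L)·ln[ε/(3.7D) + √(3.17ν²L/(gD³h_f))]
√(gD⁵h_f/L) = √(9.81·0.0590⁵·116/723) = 0.001061
ε/(3.7D) = 6.41×10^-4; √(3.17ν²L/(gD³h_f)) = 1.00×10^-4
Q = -0.965·0.001061·ln(7.413×10^-4) = 0.007378 m³/s
Check: V = 2.70 m/s, Re = 1.58×10^5, f = 0.02571, h_f = 117 m ≈ 116 m ✓

Q ≈ 0.00738 m³/s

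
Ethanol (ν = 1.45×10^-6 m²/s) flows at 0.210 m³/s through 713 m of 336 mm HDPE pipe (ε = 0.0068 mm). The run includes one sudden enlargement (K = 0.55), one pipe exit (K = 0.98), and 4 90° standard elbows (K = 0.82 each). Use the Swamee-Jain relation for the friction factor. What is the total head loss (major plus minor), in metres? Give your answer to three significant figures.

V = 4Q/(πD²) = 2.368 m/s; V²/2g = 0.2859 m
Re = 5.49×10^5, ε/D = 2.02×10^-5 → f = 0.01321 (Swamee-Jain)
Major: h_f = f(L/D)·V²/2g = 0.01321·2122·0.2859 = 8.016 m
Minor: ΣK = 4.81; h_m = ΣK·V²/2g = 1.375 m
Total H_L = 8.016 + 1.375 = 9.391 m

H_L ≈ 9.39 m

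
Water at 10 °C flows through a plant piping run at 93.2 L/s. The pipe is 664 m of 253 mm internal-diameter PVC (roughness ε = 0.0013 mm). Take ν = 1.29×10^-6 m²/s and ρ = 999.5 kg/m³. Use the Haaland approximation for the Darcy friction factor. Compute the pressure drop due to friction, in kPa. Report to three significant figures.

V = 4Q/(πD²) = 4·0.0932/(π·0.253²) = 1.854 m/s
Re = VD/ν = 1.854·0.253/1.29×10^-6 = 3.64×10^5 → turbulent
ε/D = 0.0013/253 = 5.14×10^-6
Haaland: f = 0.01389
h_f = f(L/D)V²/(2g) = 0.01389·(664/0.253)·1.854²/(2·9.81) = 6.384 m
Δp = ρg·h_f = 999.5·9.81·6.384 = 62.59 kPa

Δp ≈ 62.6 kPa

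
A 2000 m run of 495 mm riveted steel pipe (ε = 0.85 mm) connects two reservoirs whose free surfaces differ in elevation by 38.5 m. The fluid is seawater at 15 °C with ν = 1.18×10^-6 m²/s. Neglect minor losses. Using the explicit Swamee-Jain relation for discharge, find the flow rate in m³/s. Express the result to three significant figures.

Q ≈ 0.553 m³/s

Swamee-Jain (Type II): Q = -0.965·√(gD⁵h_f/L)·ln[ε/(3.7D) + √(3.17ν²L/(gD³h_f))]
√(gD⁵h_f/L) = √(9.81·0.495⁵·38.5/2000) = 0.07491
ε/(3.7D) = 4.64×10^-4; √(3.17ν²L/(gD³h_f)) = 1.39×10^-5
Q = -0.965·0.07491·ln(4.780×10^-4) = 0.5527 m³/s
Check: V = 2.87 m/s, Re = 1.20×10^6, f = 0.02274, h_f = 38.6 m ≈ 38.5 m ✓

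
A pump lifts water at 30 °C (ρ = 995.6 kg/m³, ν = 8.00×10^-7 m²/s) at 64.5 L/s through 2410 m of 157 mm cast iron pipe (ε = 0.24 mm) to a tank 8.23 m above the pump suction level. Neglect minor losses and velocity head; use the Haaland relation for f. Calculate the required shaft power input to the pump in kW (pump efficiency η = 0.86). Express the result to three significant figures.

V = 4Q/(πD²) = 3.332 m/s; Re = 6.54×10^5; ε/D = 0.00153; f = 0.02218
h_f = f(L/D)V²/2g = 192.6 m
Total head H = z + h_f = 8.23 + 192.6 = 200.8 m
P_hyd = ρgQH = 995.6·9.81·0.0645·200.8 = 126.5 kW
P_shaft = P_hyd/η = 126.5/0.86 = 147.1 kW

P_shaft ≈ 147 kW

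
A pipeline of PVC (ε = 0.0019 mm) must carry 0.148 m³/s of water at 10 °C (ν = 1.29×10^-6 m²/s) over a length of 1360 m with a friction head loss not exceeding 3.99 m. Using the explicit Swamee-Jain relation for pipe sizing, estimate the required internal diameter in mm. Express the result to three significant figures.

D ≈ 391 mm

Swamee-Jain (Type III): D = 0.66·[ε^1.25·(LQ²/(gh_f))^4.75 + ν·Q^9.4·(L/(gh_f))^5.2]^0.04
LQ²/(gh_f) = 0.7611; L/(gh_f) = 34.75
Term 1 = ε^1.25·(…)^4.75 = 1.93×10^-8; Term 2 = ν·Q^9.4·(…)^5.2 = 2.11×10^-6
D = 0.66·(1.93×10^-8 + 2.11×10^-6)^0.04 = 0.3914 m = 391 mm
Check: V = 1.23 m/s, Re = 3.73×10^5, f = 0.01387, h_f = 3.72 m ≈ 3.99 m ✓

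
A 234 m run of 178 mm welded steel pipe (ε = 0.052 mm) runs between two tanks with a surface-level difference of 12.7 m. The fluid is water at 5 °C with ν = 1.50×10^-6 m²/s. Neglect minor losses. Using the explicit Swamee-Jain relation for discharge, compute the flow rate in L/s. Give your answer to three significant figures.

Swamee-Jain (Type II): Q = -0.965·√(gD⁵h_f/L)·ln[ε/(3.7D) + √(3.17ν²L/(gD³h_f))]
√(gD⁵h_f/L) = √(9.81·0.178⁵·12.7/234) = 0.009754
ε/(3.7D) = 7.90×10^-5; √(3.17ν²L/(gD³h_f)) = 4.87×10^-5
Q = -0.965·0.009754·ln(1.277×10^-4) = 0.08439 m³/s
Check: V = 3.39 m/s, Re = 4.02×10^5, f = 0.01658, h_f = 12.8 m ≈ 12.7 m ✓

Q ≈ 84.4 L/s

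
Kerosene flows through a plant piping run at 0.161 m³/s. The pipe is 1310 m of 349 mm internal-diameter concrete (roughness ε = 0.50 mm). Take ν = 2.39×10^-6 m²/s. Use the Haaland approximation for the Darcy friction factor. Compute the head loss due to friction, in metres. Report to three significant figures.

V = 4Q/(πD²) = 4·0.161/(π·0.349²) = 1.683 m/s
Re = VD/ν = 1.683·0.349/2.39×10^-6 = 2.46×10^5 → turbulent
ε/D = 0.50/349 = 0.00143
Haaland: f = 0.02232
h_f = f(L/D)V²/(2g) = 0.02232·(1310/0.349)·1.683²/(2·9.81) = 12.10 m

h_f ≈ 12.1 m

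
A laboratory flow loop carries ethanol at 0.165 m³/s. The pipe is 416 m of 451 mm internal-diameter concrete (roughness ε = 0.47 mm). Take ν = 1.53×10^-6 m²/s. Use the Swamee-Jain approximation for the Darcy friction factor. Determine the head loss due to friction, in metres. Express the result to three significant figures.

h_f ≈ 1.05 m

V = 4Q/(πD²) = 4·0.165/(π·0.451²) = 1.033 m/s
Re = VD/ν = 1.033·0.451/1.53×10^-6 = 3.04×10^5 → turbulent
ε/D = 0.47/451 = 0.00104
Swamee-Jain: f = 0.02091
h_f = f(L/D)V²/(2g) = 0.02091·(416/0.451)·1.033²/(2·9.81) = 1.049 m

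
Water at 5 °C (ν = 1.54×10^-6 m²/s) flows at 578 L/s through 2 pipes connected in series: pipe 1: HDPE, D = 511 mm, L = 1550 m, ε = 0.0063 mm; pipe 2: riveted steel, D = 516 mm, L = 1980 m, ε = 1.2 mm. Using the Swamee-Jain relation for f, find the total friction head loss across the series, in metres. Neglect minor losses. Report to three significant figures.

Pipe 1: V = 2.818 m/s, Re = 9.35×10^5, ε/D = 1.23×10^-5, f = 0.01203, h_1 = f(L/D)V²/2g = 14.77 m
Pipe 2: V = 2.764 m/s, Re = 9.26×10^5, ε/D = 0.00233, f = 0.02464, h_2 = f(L/D)V²/2g = 36.82 m
Series → Q common, losses add: H = Σh = 51.59 m

H ≈ 51.6 m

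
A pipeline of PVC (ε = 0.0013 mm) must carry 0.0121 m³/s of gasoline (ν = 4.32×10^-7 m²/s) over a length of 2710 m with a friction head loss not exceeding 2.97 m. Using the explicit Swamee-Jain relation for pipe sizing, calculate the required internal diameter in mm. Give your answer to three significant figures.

D ≈ 179 mm

Swamee-Jain (Type III): D = 0.66·[ε^1.25·(LQ²/(gh_f))^4.75 + ν·Q^9.4·(L/(gh_f))^5.2]^0.04
LQ²/(gh_f) = 0.01362; L/(gh_f) = 93.01
Term 1 = ε^1.25·(…)^4.75 = 6.02×10^-17; Term 2 = ν·Q^9.4·(…)^5.2 = 7.08×10^-15
D = 0.66·(6.02×10^-17 + 7.08×10^-15)^0.04 = 0.1793 m = 179 mm
Check: V = 0.479 m/s, Re = 1.99×10^5, f = 0.01562, h_f = 2.76 m ≈ 2.97 m ✓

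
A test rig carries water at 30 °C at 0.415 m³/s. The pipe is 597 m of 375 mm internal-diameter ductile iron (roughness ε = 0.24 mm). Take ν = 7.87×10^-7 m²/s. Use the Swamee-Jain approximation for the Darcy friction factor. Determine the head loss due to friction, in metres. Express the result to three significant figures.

V = 4Q/(πD²) = 4·0.415/(π·0.375²) = 3.757 m/s
Re = VD/ν = 3.757·0.375/7.87×10^-7 = 1.79×10^6 → turbulent
ε/D = 0.24/375 = 6.40×10^-4
Swamee-Jain: f = 0.01798
h_f = f(L/D)V²/(2g) = 0.01798·(597/0.375)·3.757²/(2·9.81) = 20.59 m

h_f ≈ 20.6 m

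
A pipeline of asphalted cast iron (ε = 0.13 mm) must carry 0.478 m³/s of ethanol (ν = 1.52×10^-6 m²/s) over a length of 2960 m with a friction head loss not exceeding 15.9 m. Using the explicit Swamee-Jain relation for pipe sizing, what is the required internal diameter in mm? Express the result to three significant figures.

Swamee-Jain (Type III): D = 0.66·[ε^1.25·(LQ²/(gh_f))^4.75 + ν·Q^9.4·(L/(gh_f))^5.2]^0.04
LQ²/(gh_f) = 4.336; L/(gh_f) = 18.98
Term 1 = ε^1.25·(…)^4.75 = 0.0147; Term 2 = ν·Q^9.4·(…)^5.2 = 0.00653
D = 0.66·(0.0147 + 0.00653)^0.04 = 0.5658 m = 566 mm
Check: V = 1.90 m/s, Re = 7.08×10^5, f = 0.01539, h_f = 14.8 m ≈ 15.9 m ✓

D ≈ 566 mm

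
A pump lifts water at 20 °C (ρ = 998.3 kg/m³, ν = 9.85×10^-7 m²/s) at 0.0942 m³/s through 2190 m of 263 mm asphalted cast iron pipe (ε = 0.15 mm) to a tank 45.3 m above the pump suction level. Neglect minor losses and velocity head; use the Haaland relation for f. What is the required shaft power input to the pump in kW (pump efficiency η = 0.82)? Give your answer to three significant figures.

P_shaft ≈ 76.9 kW

V = 4Q/(πD²) = 1.734 m/s; Re = 4.63×10^5; ε/D = 5.70×10^-4; f = 0.01807
h_f = f(L/D)V²/2g = 23.06 m
Total head H = z + h_f = 45.3 + 23.06 = 68.36 m
P_hyd = ρgQH = 998.3·9.81·0.0942·68.36 = 63.06 kW
P_shaft = P_hyd/η = 63.06/0.82 = 76.90 kW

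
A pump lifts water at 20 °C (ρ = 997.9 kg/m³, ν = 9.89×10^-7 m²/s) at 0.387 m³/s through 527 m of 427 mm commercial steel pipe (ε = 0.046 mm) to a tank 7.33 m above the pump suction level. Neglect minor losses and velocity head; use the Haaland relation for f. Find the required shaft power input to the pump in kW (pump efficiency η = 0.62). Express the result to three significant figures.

P_shaft ≈ 82.1 kW

V = 4Q/(πD²) = 2.702 m/s; Re = 1.17×10^6; ε/D = 1.08×10^-4; f = 0.01329
h_f = f(L/D)V²/2g = 6.104 m
Total head H = z + h_f = 7.33 + 6.104 = 13.43 m
P_hyd = ρgQH = 997.9·9.81·0.387·13.43 = 50.89 kW
P_shaft = P_hyd/η = 50.89/0.62 = 82.09 kW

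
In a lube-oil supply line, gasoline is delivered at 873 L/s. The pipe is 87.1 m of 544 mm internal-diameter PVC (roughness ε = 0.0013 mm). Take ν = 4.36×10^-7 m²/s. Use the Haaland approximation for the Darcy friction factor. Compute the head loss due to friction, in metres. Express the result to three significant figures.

V = 4Q/(πD²) = 4·0.873/(π·0.544²) = 3.756 m/s
Re = VD/ν = 3.756·0.544/4.36×10^-7 = 4.69×10^6 → turbulent
ε/D = 0.0013/544 = 2.39×10^-6
Haaland: f = 0.009194
h_f = f(L/D)V²/(2g) = 0.009194·(87.1/0.544)·3.756²/(2·9.81) = 1.058 m

h_f ≈ 1.06 m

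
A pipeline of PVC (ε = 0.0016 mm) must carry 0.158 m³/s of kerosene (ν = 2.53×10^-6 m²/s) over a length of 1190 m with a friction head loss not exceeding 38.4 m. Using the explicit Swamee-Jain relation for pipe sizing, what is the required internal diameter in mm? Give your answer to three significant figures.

Swamee-Jain (Type III): D = 0.66·[ε^1.25·(LQ²/(gh_f))^4.75 + ν·Q^9.4·(L/(gh_f))^5.2]^0.04
LQ²/(gh_f) = 0.07886; L/(gh_f) = 3.159
Term 1 = ε^1.25·(…)^4.75 = 3.28×10^-13; Term 2 = ν·Q^9.4·(…)^5.2 = 2.94×10^-11
D = 0.66·(3.28×10^-13 + 2.94×10^-11)^0.04 = 0.2503 m = 250 mm
Check: V = 3.21 m/s, Re = 3.18×10^5, f = 0.01430, h_f = 35.7 m ≈ 38.4 m ✓

D ≈ 250 mm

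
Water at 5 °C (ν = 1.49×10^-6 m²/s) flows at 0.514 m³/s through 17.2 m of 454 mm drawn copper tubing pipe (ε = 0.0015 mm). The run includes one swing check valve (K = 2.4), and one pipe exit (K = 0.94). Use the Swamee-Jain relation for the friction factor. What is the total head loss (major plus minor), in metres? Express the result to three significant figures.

H_L ≈ 1.95 m

V = 4Q/(πD²) = 3.175 m/s; V²/2g = 0.5138 m
Re = 9.67×10^5, ε/D = 3.30×10^-6 → f = 0.01175 (Swamee-Jain)
Major: h_f = f(L/D)·V²/2g = 0.01175·37.89·0.5138 = 0.2288 m
Minor: ΣK = 3.34; h_m = ΣK·V²/2g = 1.716 m
Total H_L = 0.2288 + 1.716 = 1.945 m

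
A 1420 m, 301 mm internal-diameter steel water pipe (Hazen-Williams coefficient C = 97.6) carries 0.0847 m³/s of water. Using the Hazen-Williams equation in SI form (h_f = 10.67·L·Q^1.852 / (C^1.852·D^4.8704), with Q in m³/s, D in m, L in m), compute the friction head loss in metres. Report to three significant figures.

h_f ≈ 11.2 m

h_f = 10.67·1420·0.0847^1.852 / (97.6^1.852·0.301^4.8704) = 11.22 m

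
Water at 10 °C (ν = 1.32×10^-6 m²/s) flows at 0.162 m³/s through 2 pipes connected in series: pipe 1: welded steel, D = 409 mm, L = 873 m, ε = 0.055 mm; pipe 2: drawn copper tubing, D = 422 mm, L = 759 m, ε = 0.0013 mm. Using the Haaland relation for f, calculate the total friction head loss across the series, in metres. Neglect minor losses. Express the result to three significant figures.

Pipe 1: V = 1.233 m/s, Re = 3.82×10^5, ε/D = 1.34×10^-4, f = 0.01507, h_1 = f(L/D)V²/2g = 2.493 m
Pipe 2: V = 1.158 m/s, Re = 3.70×10^5, ε/D = 3.08×10^-6, f = 0.01382, h_2 = f(L/D)V²/2g = 1.700 m
Series → Q common, losses add: H = Σh = 4.193 m

H ≈ 4.19 m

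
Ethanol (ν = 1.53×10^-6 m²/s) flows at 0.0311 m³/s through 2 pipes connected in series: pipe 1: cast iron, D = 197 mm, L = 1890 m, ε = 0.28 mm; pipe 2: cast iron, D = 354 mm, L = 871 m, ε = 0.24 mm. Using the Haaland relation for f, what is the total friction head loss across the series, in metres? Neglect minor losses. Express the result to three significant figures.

Pipe 1: V = 1.020 m/s, Re = 1.31×10^5, ε/D = 0.00142, f = 0.02293, h_1 = f(L/D)V²/2g = 11.67 m
Pipe 2: V = 0.3160 m/s, Re = 7.31×10^4, ε/D = 6.78×10^-4, f = 0.02159, h_2 = f(L/D)V²/2g = 0.2703 m
Series → Q common, losses add: H = Σh = 11.94 m

H ≈ 11.9 m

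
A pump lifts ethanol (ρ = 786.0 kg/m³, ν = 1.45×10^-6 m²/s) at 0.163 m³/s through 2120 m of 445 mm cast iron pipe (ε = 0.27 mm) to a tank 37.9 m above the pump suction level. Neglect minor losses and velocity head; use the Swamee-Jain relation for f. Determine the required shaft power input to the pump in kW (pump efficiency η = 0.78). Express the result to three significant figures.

P_shaft ≈ 69.2 kW

V = 4Q/(πD²) = 1.048 m/s; Re = 3.22×10^5; ε/D = 6.07×10^-4; f = 0.01884
h_f = f(L/D)V²/2g = 5.024 m
Total head H = z + h_f = 37.9 + 5.024 = 42.92 m
P_hyd = ρgQH = 786.0·9.81·0.163·42.92 = 53.95 kW
P_shaft = P_hyd/η = 53.95/0.78 = 69.16 kW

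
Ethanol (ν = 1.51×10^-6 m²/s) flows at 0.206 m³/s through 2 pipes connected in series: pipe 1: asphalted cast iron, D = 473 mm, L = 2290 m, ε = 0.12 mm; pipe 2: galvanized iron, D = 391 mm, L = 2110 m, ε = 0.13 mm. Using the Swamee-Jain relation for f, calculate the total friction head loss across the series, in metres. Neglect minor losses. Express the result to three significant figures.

H ≈ 19.1 m

Pipe 1: V = 1.172 m/s, Re = 3.67×10^5, ε/D = 2.54×10^-4, f = 0.01641, h_1 = f(L/D)V²/2g = 5.564 m
Pipe 2: V = 1.716 m/s, Re = 4.44×10^5, ε/D = 3.32×10^-4, f = 0.01676, h_2 = f(L/D)V²/2g = 13.57 m
Series → Q common, losses add: H = Σh = 19.13 m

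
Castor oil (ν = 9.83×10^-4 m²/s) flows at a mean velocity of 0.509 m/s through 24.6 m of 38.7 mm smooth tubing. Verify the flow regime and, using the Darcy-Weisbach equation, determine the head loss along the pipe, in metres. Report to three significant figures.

h_f ≈ 26.8 m

Re = VD/ν = 0.509·0.03870/9.83×10^-4 = 20.0 → laminar (Re < 2300)
f = 64/Re = 3.194
h_f = f(L/D)V²/(2g) = 3.194·(24.6/0.03870)·0.509²/(2·9.81) = 26.81 m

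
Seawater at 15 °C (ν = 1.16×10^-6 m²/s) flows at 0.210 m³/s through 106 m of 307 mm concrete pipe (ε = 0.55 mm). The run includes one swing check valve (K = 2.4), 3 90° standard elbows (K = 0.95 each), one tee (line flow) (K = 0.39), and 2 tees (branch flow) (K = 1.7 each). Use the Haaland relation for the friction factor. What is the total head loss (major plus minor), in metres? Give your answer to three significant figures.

H_L ≈ 6.97 m

V = 4Q/(πD²) = 2.837 m/s; V²/2g = 0.4102 m
Re = 7.51×10^5, ε/D = 0.00179 → f = 0.02303 (Haaland)
Major: h_f = f(L/D)·V²/2g = 0.02303·345.3·0.4102 = 3.262 m
Minor: ΣK = 9.04; h_m = ΣK·V²/2g = 3.708 m
Total H_L = 3.262 + 3.708 = 6.970 m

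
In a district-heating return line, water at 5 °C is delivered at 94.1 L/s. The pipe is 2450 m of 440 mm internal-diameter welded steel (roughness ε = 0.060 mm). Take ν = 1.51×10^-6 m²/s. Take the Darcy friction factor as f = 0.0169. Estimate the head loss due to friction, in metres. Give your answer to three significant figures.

h_f ≈ 1.84 m

V = 4Q/(πD²) = 4·0.0941/(π·0.440²) = 0.6189 m/s
h_f = f(L/D)V²/(2g) = 0.01690·(2450/0.440)·0.6189²/(2·9.81) = 1.837 m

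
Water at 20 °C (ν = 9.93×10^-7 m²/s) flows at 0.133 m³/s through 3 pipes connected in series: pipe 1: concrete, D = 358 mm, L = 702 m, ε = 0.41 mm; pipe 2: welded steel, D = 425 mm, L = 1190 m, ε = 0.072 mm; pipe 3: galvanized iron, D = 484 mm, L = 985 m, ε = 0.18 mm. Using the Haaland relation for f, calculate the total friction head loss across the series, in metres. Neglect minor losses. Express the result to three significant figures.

Pipe 1: V = 1.321 m/s, Re = 4.76×10^5, ε/D = 0.00115, f = 0.02084, h_1 = f(L/D)V²/2g = 3.636 m
Pipe 2: V = 0.9375 m/s, Re = 4.01×10^5, ε/D = 1.69×10^-4, f = 0.01532, h_2 = f(L/D)V²/2g = 1.921 m
Pipe 3: V = 0.7229 m/s, Re = 3.52×10^5, ε/D = 3.72×10^-4, f = 0.01708, h_3 = f(L/D)V²/2g = 0.9258 m
Series → Q common, losses add: H = Σh = 6.483 m

H ≈ 6.48 m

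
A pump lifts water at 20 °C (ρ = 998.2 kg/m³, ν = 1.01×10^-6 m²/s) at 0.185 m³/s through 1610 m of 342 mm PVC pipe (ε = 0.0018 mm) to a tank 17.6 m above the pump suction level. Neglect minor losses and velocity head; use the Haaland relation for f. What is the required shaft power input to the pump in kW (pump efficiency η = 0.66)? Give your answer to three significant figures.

P_shaft ≈ 81.5 kW

V = 4Q/(πD²) = 2.014 m/s; Re = 6.82×10^5; ε/D = 5.26×10^-6; f = 0.01244
h_f = f(L/D)V²/2g = 12.10 m
Total head H = z + h_f = 17.6 + 12.10 = 29.70 m
P_hyd = ρgQH = 998.2·9.81·0.185·29.70 = 53.81 kW
P_shaft = P_hyd/η = 53.81/0.66 = 81.53 kW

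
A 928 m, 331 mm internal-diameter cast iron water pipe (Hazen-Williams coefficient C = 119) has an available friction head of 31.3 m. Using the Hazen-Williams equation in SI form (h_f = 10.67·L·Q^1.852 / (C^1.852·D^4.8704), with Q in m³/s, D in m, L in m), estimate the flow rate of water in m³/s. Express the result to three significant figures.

Rearranging: Q = [h_f·C^1.852·D^4.8704 / (10.67·L)]^(1/1.852)
Q = [31.3·119^1.852·0.331^4.8704 / (10.67·928)]^0.540 = 0.2903 m³/s

Q ≈ 0.290 m³/s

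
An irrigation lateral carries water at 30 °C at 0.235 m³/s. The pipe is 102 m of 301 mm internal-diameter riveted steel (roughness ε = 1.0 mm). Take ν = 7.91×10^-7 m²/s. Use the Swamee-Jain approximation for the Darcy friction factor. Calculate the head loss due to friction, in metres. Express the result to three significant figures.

h_f ≈ 5.10 m

V = 4Q/(πD²) = 4·0.235/(π·0.301²) = 3.303 m/s
Re = VD/ν = 3.303·0.301/7.91×10^-7 = 1.26×10^6 → turbulent
ε/D = 1.0/301 = 0.00332
Swamee-Jain: f = 0.02709
h_f = f(L/D)V²/(2g) = 0.02709·(102/0.301)·3.303²/(2·9.81) = 5.103 m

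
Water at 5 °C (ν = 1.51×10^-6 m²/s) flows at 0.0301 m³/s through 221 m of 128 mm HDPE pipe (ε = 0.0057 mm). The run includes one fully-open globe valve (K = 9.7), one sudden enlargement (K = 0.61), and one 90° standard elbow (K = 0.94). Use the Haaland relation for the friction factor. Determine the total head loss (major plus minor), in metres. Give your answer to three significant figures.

V = 4Q/(πD²) = 2.339 m/s; V²/2g = 0.2789 m
Re = 1.98×10^5, ε/D = 4.45×10^-5 → f = 0.01582 (Haaland)
Major: h_f = f(L/D)·V²/2g = 0.01582·1727·0.2789 = 7.616 m
Minor: ΣK = 11.2; h_m = ΣK·V²/2g = 3.137 m
Total H_L = 7.616 + 3.137 = 10.75 m

H_L ≈ 10.8 m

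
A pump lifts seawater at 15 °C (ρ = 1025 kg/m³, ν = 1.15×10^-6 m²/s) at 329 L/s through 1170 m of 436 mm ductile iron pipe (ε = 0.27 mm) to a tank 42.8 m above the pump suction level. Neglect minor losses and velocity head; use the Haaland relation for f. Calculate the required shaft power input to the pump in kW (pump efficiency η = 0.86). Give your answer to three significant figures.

P_shaft ≈ 211 kW

V = 4Q/(πD²) = 2.204 m/s; Re = 8.35×10^5; ε/D = 6.19×10^-4; f = 0.01801
h_f = f(L/D)V²/2g = 11.96 m
Total head H = z + h_f = 42.8 + 11.96 = 54.76 m
P_hyd = ρgQH = 1025·9.81·0.329·54.76 = 181.2 kW
P_shaft = P_hyd/η = 181.2/0.86 = 210.7 kW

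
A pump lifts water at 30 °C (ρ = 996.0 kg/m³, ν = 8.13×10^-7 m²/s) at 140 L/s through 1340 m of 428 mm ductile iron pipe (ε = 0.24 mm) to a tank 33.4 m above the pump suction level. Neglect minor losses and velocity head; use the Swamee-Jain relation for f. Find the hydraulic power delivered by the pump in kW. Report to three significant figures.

P_hyd ≈ 49.4 kW

V = 4Q/(πD²) = 0.9731 m/s; Re = 5.12×10^5; ε/D = 5.61×10^-4; f = 0.01813
h_f = f(L/D)V²/2g = 2.739 m
Total head H = z + h_f = 33.4 + 2.739 = 36.14 m
P_hyd = ρgQH = 996.0·9.81·0.140·36.14 = 49.43 kW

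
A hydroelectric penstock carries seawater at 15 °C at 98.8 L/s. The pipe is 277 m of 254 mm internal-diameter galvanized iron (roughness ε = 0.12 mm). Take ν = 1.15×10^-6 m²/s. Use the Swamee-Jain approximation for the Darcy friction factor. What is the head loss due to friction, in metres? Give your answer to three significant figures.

V = 4Q/(πD²) = 4·0.0988/(π·0.254²) = 1.950 m/s
Re = VD/ν = 1.950·0.254/1.15×10^-6 = 4.31×10^5 → turbulent
ε/D = 0.12/254 = 4.72×10^-4
Swamee-Jain: f = 0.01775
h_f = f(L/D)V²/(2g) = 0.01775·(277/0.254)·1.950²/(2·9.81) = 3.750 m

h_f ≈ 3.75 m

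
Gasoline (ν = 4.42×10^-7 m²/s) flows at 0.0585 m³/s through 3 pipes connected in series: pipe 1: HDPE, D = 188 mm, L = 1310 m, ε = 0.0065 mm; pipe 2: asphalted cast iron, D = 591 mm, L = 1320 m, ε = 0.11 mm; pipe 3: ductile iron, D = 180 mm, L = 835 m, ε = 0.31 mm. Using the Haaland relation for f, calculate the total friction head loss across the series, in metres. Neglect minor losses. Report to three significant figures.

H ≈ 48.1 m

Pipe 1: V = 2.107 m/s, Re = 8.96×10^5, ε/D = 3.46×10^-5, f = 0.01241, h_1 = f(L/D)V²/2g = 19.58 m
Pipe 2: V = 0.2133 m/s, Re = 2.85×10^5, ε/D = 1.86×10^-4, f = 0.01605, h_2 = f(L/D)V²/2g = 0.08307 m
Pipe 3: V = 2.299 m/s, Re = 9.36×10^5, ε/D = 0.00172, f = 0.02275, h_3 = f(L/D)V²/2g = 28.43 m
Series → Q common, losses add: H = Σh = 48.09 m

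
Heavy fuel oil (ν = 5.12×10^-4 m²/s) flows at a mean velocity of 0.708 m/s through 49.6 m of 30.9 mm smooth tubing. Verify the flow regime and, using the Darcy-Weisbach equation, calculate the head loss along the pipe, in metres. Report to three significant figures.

Re = VD/ν = 0.708·0.03090/5.12×10^-4 = 42.7 → laminar (Re < 2300)
f = 64/Re = 1.498
h_f = f(L/D)V²/(2g) = 1.498·(49.6/0.03090)·0.708²/(2·9.81) = 61.43 m

h_f ≈ 61.4 m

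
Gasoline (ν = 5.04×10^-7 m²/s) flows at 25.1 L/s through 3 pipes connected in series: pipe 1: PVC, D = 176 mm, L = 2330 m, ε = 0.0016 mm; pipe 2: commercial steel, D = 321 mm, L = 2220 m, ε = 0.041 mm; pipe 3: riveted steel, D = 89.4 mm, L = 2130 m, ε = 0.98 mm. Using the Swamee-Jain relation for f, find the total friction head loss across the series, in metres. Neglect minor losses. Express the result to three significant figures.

H ≈ 773 m

Pipe 1: V = 1.032 m/s, Re = 3.60×10^5, ε/D = 9.09×10^-6, f = 0.01401, h_1 = f(L/D)V²/2g = 10.06 m
Pipe 2: V = 0.3102 m/s, Re = 1.98×10^5, ε/D = 1.28×10^-4, f = 0.01664, h_2 = f(L/D)V²/2g = 0.5641 m
Pipe 3: V = 3.999 m/s, Re = 7.09×10^5, ε/D = 0.0110, f = 0.03925, h_3 = f(L/D)V²/2g = 762.1 m
Series → Q common, losses add: H = Σh = 772.7 m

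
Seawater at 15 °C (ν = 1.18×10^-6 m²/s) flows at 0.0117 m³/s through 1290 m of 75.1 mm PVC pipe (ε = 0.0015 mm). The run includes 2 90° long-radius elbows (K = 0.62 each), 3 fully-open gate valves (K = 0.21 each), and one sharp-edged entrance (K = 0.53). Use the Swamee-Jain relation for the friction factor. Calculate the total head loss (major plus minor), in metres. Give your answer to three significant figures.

H_L ≈ 100 m

V = 4Q/(πD²) = 2.641 m/s; V²/2g = 0.3556 m
Re = 1.68×10^5, ε/D = 2.00×10^-5 → f = 0.01624 (Swamee-Jain)
Major: h_f = f(L/D)·V²/2g = 0.01624·17177·0.3556 = 99.17 m
Minor: ΣK = 2.40; h_m = ΣK·V²/2g = 0.8534 m
Total H_L = 99.17 + 0.8534 = 100.0 m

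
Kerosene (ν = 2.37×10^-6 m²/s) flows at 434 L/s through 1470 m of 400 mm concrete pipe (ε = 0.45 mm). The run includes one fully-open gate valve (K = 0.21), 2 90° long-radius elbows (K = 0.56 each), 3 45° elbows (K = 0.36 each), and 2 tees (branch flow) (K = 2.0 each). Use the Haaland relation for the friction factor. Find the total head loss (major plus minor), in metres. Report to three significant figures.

H_L ≈ 50.1 m

V = 4Q/(πD²) = 3.454 m/s; V²/2g = 0.6079 m
Re = 5.83×10^5, ε/D = 0.00113 → f = 0.02067 (Haaland)
Major: h_f = f(L/D)·V²/2g = 0.02067·3675·0.6079 = 46.17 m
Minor: ΣK = 6.41; h_m = ΣK·V²/2g = 3.897 m
Total H_L = 46.17 + 3.897 = 50.07 m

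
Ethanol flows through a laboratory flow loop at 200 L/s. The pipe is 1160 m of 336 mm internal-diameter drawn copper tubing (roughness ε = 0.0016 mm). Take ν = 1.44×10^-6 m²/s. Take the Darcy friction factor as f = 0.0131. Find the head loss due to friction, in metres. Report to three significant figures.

h_f ≈ 11.7 m

V = 4Q/(πD²) = 4·0.200/(π·0.336²) = 2.256 m/s
h_f = f(L/D)V²/(2g) = 0.01310·(1160/0.336)·2.256²/(2·9.81) = 11.73 m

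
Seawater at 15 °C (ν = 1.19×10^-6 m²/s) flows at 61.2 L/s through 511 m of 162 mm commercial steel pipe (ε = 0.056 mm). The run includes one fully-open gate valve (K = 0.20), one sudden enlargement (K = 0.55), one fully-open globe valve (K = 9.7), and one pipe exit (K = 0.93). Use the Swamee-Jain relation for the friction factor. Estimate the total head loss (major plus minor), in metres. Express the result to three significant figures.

H_L ≈ 29.2 m

V = 4Q/(πD²) = 2.969 m/s; V²/2g = 0.4493 m
Re = 4.04×10^5, ε/D = 3.46×10^-4 → f = 0.01697 (Swamee-Jain)
Major: h_f = f(L/D)·V²/2g = 0.01697·3154·0.4493 = 24.05 m
Minor: ΣK = 11.4; h_m = ΣK·V²/2g = 5.113 m
Total H_L = 24.05 + 5.113 = 29.16 m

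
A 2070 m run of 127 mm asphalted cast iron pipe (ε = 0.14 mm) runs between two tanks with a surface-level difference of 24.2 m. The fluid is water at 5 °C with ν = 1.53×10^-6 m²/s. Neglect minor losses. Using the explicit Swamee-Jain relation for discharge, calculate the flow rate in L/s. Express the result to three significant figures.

Q ≈ 14.4 L/s

Swamee-Jain (Type II): Q = -0.965·√(gD⁵h_f/L)·ln[ε/(3.7D) + √(3.17ν²L/(gD³h_f))]
√(gD⁵h_f/L) = √(9.81·0.127⁵·24.2/2070) = 0.001947
ε/(3.7D) = 2.98×10^-4; √(3.17ν²L/(gD³h_f)) = 1.78×10^-4
Q = -0.965·0.001947·ln(4.757×10^-4) = 0.01437 m³/s
Check: V = 1.13 m/s, Re = 9.42×10^4, f = 0.02282, h_f = 24.4 m ≈ 24.2 m ✓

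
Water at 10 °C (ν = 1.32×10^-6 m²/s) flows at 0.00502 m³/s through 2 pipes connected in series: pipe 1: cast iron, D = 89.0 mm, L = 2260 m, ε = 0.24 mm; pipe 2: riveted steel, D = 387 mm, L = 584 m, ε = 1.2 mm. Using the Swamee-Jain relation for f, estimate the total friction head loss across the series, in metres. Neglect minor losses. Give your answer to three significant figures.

Pipe 1: V = 0.8069 m/s, Re = 5.44×10^4, ε/D = 0.00270, f = 0.02812, h_1 = f(L/D)V²/2g = 23.70 m
Pipe 2: V = 0.04268 m/s, Re = 1.25×10^4, ε/D = 0.00310, f = 0.03441, h_2 = f(L/D)V²/2g = 0.004820 m
Series → Q common, losses add: H = Σh = 23.70 m

H ≈ 23.7 m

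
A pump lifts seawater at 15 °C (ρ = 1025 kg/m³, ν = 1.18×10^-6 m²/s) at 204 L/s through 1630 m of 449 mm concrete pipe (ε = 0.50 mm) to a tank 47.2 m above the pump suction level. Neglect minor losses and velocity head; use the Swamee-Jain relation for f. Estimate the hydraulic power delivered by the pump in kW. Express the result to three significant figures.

P_hyd ≈ 110 kW

V = 4Q/(πD²) = 1.288 m/s; Re = 4.90×10^5; ε/D = 0.00111; f = 0.02085
h_f = f(L/D)V²/2g = 6.403 m
Total head H = z + h_f = 47.2 + 6.403 = 53.60 m
P_hyd = ρgQH = 1025·9.81·0.204·53.60 = 110.0 kW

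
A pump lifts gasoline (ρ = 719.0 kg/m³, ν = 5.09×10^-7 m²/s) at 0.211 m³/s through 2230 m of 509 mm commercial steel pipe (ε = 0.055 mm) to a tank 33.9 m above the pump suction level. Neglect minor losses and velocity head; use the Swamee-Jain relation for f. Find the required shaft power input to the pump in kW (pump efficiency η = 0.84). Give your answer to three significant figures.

P_shaft ≈ 65.8 kW

V = 4Q/(πD²) = 1.037 m/s; Re = 1.04×10^6; ε/D = 1.08×10^-4; f = 0.01359
h_f = f(L/D)V²/2g = 3.262 m
Total head H = z + h_f = 33.9 + 3.262 = 37.16 m
P_hyd = ρgQH = 719.0·9.81·0.211·37.16 = 55.31 kW
P_shaft = P_hyd/η = 55.31/0.84 = 65.84 kW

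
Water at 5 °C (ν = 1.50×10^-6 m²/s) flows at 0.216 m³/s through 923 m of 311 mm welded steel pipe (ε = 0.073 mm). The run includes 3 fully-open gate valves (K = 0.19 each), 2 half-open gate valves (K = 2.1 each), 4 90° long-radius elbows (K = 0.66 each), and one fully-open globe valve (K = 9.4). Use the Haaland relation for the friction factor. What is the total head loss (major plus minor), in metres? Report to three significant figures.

H_L ≈ 25.8 m

V = 4Q/(πD²) = 2.843 m/s; V²/2g = 0.4121 m
Re = 5.90×10^5, ε/D = 2.35×10^-4 → f = 0.01542 (Haaland)
Major: h_f = f(L/D)·V²/2g = 0.01542·2968·0.4121 = 18.86 m
Minor: ΣK = 16.8; h_m = ΣK·V²/2g = 6.927 m
Total H_L = 18.86 + 6.927 = 25.79 m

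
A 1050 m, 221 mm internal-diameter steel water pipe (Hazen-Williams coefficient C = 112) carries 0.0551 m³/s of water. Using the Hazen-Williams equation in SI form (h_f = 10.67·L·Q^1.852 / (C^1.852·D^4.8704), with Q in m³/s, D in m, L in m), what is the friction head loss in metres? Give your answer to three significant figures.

h_f = 10.67·1050·0.0551^1.852 / (112^1.852·0.221^4.8704) = 13.06 m

h_f ≈ 13.1 m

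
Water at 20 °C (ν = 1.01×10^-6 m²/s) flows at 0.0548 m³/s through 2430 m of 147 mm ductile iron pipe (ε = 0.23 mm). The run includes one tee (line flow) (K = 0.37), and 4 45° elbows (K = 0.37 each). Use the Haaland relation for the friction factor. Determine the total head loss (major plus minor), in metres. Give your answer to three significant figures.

V = 4Q/(πD²) = 3.229 m/s; V²/2g = 0.5314 m
Re = 4.70×10^5, ε/D = 0.00156 → f = 0.02241 (Haaland)
Major: h_f = f(L/D)·V²/2g = 0.02241·16531·0.5314 = 196.9 m
Minor: ΣK = 1.85; h_m = ΣK·V²/2g = 0.9831 m
Total H_L = 196.9 + 0.9831 = 197.9 m

H_L ≈ 198 m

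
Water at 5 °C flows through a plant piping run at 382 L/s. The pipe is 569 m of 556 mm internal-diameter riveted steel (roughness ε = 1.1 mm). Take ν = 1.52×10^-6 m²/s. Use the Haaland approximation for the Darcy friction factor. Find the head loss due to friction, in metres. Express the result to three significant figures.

V = 4Q/(πD²) = 4·0.382/(π·0.556²) = 1.573 m/s
Re = VD/ν = 1.573·0.556/1.52×10^-6 = 5.76×10^5 → turbulent
ε/D = 1.1/556 = 0.00198
Haaland: f = 0.02368
h_f = f(L/D)V²/(2g) = 0.02368·(569/0.556)·1.573²/(2·9.81) = 3.058 m

h_f ≈ 3.06 m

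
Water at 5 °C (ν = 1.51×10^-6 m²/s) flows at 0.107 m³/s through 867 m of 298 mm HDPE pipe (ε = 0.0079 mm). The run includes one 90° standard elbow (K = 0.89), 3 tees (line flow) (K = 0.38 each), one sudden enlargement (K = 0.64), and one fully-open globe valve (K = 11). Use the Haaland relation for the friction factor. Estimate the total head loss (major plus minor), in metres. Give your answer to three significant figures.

V = 4Q/(πD²) = 1.534 m/s; V²/2g = 0.1200 m
Re = 3.03×10^5, ε/D = 2.65×10^-5 → f = 0.01454 (Haaland)
Major: h_f = f(L/D)·V²/2g = 0.01454·2909·0.1200 = 5.076 m
Minor: ΣK = 13.7; h_m = ΣK·V²/2g = 1.640 m
Total H_L = 5.076 + 1.640 = 6.716 m

H_L ≈ 6.72 m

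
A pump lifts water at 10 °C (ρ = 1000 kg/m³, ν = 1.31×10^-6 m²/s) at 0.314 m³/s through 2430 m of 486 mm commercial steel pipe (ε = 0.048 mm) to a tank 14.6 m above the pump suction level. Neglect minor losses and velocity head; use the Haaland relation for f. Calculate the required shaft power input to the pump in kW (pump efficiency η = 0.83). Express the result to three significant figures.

P_shaft ≈ 91.8 kW

V = 4Q/(πD²) = 1.693 m/s; Re = 6.28×10^5; ε/D = 9.88×10^-5; f = 0.01390
h_f = f(L/D)V²/2g = 10.15 m
Total head H = z + h_f = 14.6 + 10.15 = 24.75 m
P_hyd = ρgQH = 1000·9.81·0.314·24.75 = 76.23 kW
P_shaft = P_hyd/η = 76.23/0.83 = 91.84 kW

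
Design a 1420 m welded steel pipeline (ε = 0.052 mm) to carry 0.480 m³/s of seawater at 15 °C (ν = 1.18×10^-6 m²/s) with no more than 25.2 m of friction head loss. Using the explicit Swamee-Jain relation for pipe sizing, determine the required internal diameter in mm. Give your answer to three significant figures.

Swamee-Jain (Type III): D = 0.66·[ε^1.25·(LQ²/(gh_f))^4.75 + ν·Q^9.4·(L/(gh_f))^5.2]^0.04
LQ²/(gh_f) = 1.323; L/(gh_f) = 5.744
Term 1 = ε^1.25·(…)^4.75 = 1.67×10^-5; Term 2 = ν·Q^9.4·(…)^5.2 = 1.06×10^-5
D = 0.66·(1.67×10^-5 + 1.06×10^-5)^0.04 = 0.4335 m = 433 mm
Check: V = 3.25 m/s, Re = 1.19×10^6, f = 0.01362, h_f = 24.0 m ≈ 25.2 m ✓

D ≈ 433 mm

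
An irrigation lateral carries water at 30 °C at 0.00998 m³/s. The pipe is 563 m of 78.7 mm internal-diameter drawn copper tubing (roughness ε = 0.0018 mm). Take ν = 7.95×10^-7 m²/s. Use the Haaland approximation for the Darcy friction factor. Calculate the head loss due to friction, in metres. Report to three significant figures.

h_f ≈ 23.9 m

V = 4Q/(πD²) = 4·0.00998/(π·0.0787²) = 2.052 m/s
Re = VD/ν = 2.052·0.0787/7.95×10^-7 = 2.03×10^5 → turbulent
ε/D = 0.0018/78.7 = 2.29×10^-5
Haaland: f = 0.01560
h_f = f(L/D)V²/(2g) = 0.01560·(563/0.0787)·2.052²/(2·9.81) = 23.94 m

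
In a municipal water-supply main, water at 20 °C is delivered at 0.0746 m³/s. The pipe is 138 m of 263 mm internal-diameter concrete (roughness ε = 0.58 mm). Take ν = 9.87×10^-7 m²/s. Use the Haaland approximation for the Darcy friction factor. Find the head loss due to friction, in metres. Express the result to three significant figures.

V = 4Q/(πD²) = 4·0.0746/(π·0.263²) = 1.373 m/s
Re = VD/ν = 1.373·0.263/9.87×10^-7 = 3.66×10^5 → turbulent
ε/D = 0.58/263 = 0.00221
Haaland: f = 0.02450
h_f = f(L/D)V²/(2g) = 0.02450·(138/0.263)·1.373²/(2·9.81) = 1.235 m

h_f ≈ 1.24 m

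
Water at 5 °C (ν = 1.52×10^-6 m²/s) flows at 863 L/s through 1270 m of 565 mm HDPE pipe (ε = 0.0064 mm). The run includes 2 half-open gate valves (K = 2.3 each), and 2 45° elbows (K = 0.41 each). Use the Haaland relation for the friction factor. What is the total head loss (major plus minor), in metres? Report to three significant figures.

H_L ≈ 18.7 m

V = 4Q/(πD²) = 3.442 m/s; V²/2g = 0.6039 m
Re = 1.28×10^6, ε/D = 1.13×10^-5 → f = 0.01137 (Haaland)
Major: h_f = f(L/D)·V²/2g = 0.01137·2248·0.6039 = 15.43 m
Minor: ΣK = 5.42; h_m = ΣK·V²/2g = 3.273 m
Total H_L = 15.43 + 3.273 = 18.70 m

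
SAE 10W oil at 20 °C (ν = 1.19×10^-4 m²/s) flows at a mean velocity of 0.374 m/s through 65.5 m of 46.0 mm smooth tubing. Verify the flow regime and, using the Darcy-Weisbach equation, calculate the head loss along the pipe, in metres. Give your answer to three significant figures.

Re = VD/ν = 0.374·0.04600/1.19×10^-4 = 145 → laminar (Re < 2300)
f = 64/Re = 0.4427
h_f = f(L/D)V²/(2g) = 0.4427·(65.5/0.04600)·0.374²/(2·9.81) = 4.494 m

h_f ≈ 4.49 m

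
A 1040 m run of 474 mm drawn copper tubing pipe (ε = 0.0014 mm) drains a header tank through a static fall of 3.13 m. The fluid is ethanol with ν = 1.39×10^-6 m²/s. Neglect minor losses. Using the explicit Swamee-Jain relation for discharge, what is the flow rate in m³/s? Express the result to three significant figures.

Swamee-Jain (Type II): Q = -0.965·√(gD⁵h_f/L)·ln[ε/(3.7D) + √(3.17ν²L/(gD³h_f))]
√(gD⁵h_f/L) = √(9.81·0.474⁵·3.13/1040) = 0.02658
ε/(3.7D) = 7.98×10^-7; √(3.17ν²L/(gD³h_f)) = 4.41×10^-5
Q = -0.965·0.02658·ln(4.493×10^-5) = 0.2568 m³/s
Check: V = 1.46 m/s, Re = 4.96×10^5, f = 0.01316, h_f = 3.11 m ≈ 3.13 m ✓

Q ≈ 0.257 m³/s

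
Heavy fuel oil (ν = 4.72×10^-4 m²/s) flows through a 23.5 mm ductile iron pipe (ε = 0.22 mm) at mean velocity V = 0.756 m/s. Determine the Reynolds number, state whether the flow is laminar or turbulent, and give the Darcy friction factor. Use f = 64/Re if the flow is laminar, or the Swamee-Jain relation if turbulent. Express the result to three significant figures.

Re = VD/ν = 0.7560·0.0235/4.72×10^-4 = 37.6
Re < 2300 → laminar → f = 64/Re = 1.700

Re ≈ 37.6; laminar; f = 64/Re ≈ 1.70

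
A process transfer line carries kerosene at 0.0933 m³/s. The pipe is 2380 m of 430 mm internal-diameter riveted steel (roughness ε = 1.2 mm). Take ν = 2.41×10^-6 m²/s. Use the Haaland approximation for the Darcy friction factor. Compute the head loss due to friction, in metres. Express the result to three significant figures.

h_f ≈ 3.12 m

V = 4Q/(πD²) = 4·0.0933/(π·0.430²) = 0.6425 m/s
Re = VD/ν = 0.6425·0.430/2.41×10^-6 = 1.15×10^5 → turbulent
ε/D = 1.2/430 = 0.00279
Haaland: f = 0.02677
h_f = f(L/D)V²/(2g) = 0.02677·(2380/0.430)·0.6425²/(2·9.81) = 3.117 m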